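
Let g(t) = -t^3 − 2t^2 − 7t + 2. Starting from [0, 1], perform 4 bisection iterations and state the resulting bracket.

g(0.5) = -2.125 < 0, so the root lies in [0, 0.5]
g(0.25) = 0.109375 > 0, so the root lies in [0.25, 0.5]
g(0.375) = -0.958984 < 0, so the root lies in [0.25, 0.375]
g(0.3125) = -0.4133 < 0, so the root lies in [0.25, 0.3125]

[0.25, 0.3125]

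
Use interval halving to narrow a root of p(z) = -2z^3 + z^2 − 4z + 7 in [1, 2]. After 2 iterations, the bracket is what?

[1, 1.25]

z = 1.5 gives p = -3.5, negative; keep [1, 1.5]
z = 1.25 gives p = -0.34375, negative; keep [1, 1.25]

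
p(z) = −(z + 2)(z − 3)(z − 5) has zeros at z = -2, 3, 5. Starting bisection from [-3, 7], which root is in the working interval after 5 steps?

-2

z = 2 gives p = -12, negative; keep [-3, 2]
z = -0.5 gives p = -28.875, negative; keep [-3, -0.5]
z = -1.75 gives p = -8.015625, negative; keep [-3, -1.75]
z = -2.375 gives p = 14.8652, positive; keep [-2.375, -1.75]
z = -2.0625 gives p = 2.2346, positive; keep [-2.0625, -1.75]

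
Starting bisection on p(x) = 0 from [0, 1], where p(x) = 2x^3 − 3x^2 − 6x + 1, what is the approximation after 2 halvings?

0.25

x = 0.5 gives p = -2.5, negative; keep [0, 0.5]
x = 0.25 gives p = -0.65625, negative; keep [0, 0.25]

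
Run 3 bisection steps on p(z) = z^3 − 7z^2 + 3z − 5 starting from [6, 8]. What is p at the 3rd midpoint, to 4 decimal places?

midpoint 7: p = 16 > 0 → [6, 7]
midpoint 6.5: p = -6.625 < 0 → [6.5, 7]
midpoint 6.75: p = 3.859375 > 0 → [6.5, 6.75]

3.8594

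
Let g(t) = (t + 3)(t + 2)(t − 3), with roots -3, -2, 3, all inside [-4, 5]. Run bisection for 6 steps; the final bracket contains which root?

3

m = 0.5, g(m) = -21.875 (−); new bracket [0.5, 5]
m = 2.75, g(m) = -6.828125 (−); new bracket [2.75, 5]
m = 3.875, g(m) = 35.341797 (+); new bracket [2.75, 3.875]
m = 3.3125, g(m) = 10.4797 (+); new bracket [2.75, 3.3125]
m = 3.03125, g(m) = 0.9483 (+); new bracket [2.75, 3.03125]
m = 2.890625, g(m) = -3.151 (−); new bracket [2.890625, 3.03125]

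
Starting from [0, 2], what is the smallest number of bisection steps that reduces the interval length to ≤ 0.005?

9

Width after n steps is 2/2^n. Need 2^n ≥ 2/0.005 = 400.
2^8 = 256 < 400 ≤ 2^9 = 512, so n = 9.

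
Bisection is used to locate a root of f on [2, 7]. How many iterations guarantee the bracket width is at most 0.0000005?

24

Width after n steps is 5/2^n. Need 2^n ≥ 5/0.0000005 = 10000000.
2^23 = 8388608 < 10000000 ≤ 2^24 = 16777216, so n = 24.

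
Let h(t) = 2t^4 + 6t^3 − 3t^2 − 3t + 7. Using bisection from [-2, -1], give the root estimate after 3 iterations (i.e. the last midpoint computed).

t = -1.5 gives h = -5.375, negative; keep [-1.5, -1]
t = -1.25 gives h = -0.773438, negative; keep [-1.25, -1]
t = -1.125 gives h = 1.23877, positive; keep [-1.25, -1.125]

-1.125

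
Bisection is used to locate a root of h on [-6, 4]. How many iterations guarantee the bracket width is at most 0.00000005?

Width after n steps is 10/2^n. Need 2^n ≥ 10/0.00000005 = 200000000.
2^27 = 134217728 < 200000000 ≤ 2^28 = 268435456, so n = 28.

28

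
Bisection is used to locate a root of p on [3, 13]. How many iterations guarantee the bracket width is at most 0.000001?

24

Width after n steps is 10/2^n. Need 2^n ≥ 10/0.000001 = 10000000.
2^23 = 8388608 < 10000000 ≤ 2^24 = 16777216, so n = 24.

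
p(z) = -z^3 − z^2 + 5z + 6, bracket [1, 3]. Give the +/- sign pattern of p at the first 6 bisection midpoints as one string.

z = 2 gives p = 4, positive; keep [2, 3]
z = 2.5 gives p = -3.375, negative; keep [2, 2.5]
z = 2.25 gives p = 0.796875, positive; keep [2.25, 2.5]
z = 2.375 gives p = -1.1621, negative; keep [2.25, 2.375]
z = 2.3125 gives p = -0.1516, negative; keep [2.25, 2.3125]
z = 2.28125 gives p = 0.3303, positive; keep [2.28125, 2.3125]

+-+--+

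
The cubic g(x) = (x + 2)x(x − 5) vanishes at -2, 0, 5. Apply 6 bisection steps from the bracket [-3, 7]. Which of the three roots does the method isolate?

x = 2 gives g = -24, negative; keep [2, 7]
x = 4.5 gives g = -14.625, negative; keep [4.5, 7]
x = 5.75 gives g = 33.421875, positive; keep [4.5, 5.75]
x = 5.125 gives g = 4.5645, positive; keep [4.5, 5.125]
x = 4.8125 gives g = -6.1472, negative; keep [4.8125, 5.125]
x = 4.96875 gives g = -1.0821, negative; keep [4.96875, 5.125]

5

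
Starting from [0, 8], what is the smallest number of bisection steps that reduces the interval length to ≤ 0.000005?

Width after n steps is 8/2^n. Need 2^n ≥ 8/0.000005 = 1600000.
2^20 = 1048576 < 1600000 ≤ 2^21 = 2097152, so n = 21.

21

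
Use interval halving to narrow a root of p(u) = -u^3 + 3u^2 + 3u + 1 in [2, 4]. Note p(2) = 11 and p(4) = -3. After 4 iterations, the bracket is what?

midpoint 3: p = 10 > 0 → [3, 4]
midpoint 3.5: p = 5.375 > 0 → [3.5, 4]
midpoint 3.75: p = 1.703125 > 0 → [3.75, 4]
midpoint 3.875: p = -0.5137 < 0 → [3.75, 3.875]

[3.75, 3.875]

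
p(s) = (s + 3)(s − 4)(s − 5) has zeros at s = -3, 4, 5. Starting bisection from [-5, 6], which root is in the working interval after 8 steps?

m = 0.5, p(m) = 55.125 (+); new bracket [-5, 0.5]
m = -2.25, p(m) = 33.984375 (+); new bracket [-5, -2.25]
m = -3.625, p(m) = -41.103516 (−); new bracket [-3.625, -2.25]
m = -2.9375, p(m) = 3.4417 (+); new bracket [-3.625, -2.9375]
m = -3.28125, p(m) = -16.9588 (−); new bracket [-3.28125, -2.9375]
m = -3.109375, p(m) = -6.3058 (−); new bracket [-3.109375, -2.9375]
m = -3.0234375, p(m) = -1.3208 (−); new bracket [-3.0234375, -2.9375]
m = -2.98046875, p(m) = 1.088 (+); new bracket [-3.0234375, -2.98046875]

-3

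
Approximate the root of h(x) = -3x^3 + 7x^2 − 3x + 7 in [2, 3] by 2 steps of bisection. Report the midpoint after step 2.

x = 2.5 gives h = -3.625, negative; keep [2, 2.5]
x = 2.25 gives h = 1.515625, positive; keep [2.25, 2.5]

2.25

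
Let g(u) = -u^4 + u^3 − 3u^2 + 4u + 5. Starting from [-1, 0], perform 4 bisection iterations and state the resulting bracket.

u = -0.5 gives g = 2.0625, positive; keep [-1, -0.5]
u = -0.75 gives g = -0.425781, negative; keep [-0.75, -0.5]
u = -0.625 gives g = 0.931396, positive; keep [-0.75, -0.625]
u = -0.6875 gives g = 0.2837, positive; keep [-0.75, -0.6875]

[-0.75, -0.6875]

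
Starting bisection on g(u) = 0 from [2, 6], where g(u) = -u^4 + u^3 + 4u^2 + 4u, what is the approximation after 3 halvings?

midpoint 4: g = -112 < 0 → [2, 4]
midpoint 3: g = -6 < 0 → [2, 3]
midpoint 2.5: g = 11.5625 > 0 → [2.5, 3]

2.5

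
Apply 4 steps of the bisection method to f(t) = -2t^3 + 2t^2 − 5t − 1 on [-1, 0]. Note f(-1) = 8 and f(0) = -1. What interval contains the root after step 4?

[-0.1875, -0.125]

f(-0.5) = 2.25 > 0, so the root lies in [-0.5, 0]
f(-0.25) = 0.40625 > 0, so the root lies in [-0.25, 0]
f(-0.125) = -0.339844 < 0, so the root lies in [-0.25, -0.125]
f(-0.1875) = 0.021 > 0, so the root lies in [-0.1875, -0.125]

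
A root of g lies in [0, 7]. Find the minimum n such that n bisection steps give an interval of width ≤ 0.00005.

Width after n steps is 7/2^n. Need 2^n ≥ 7/0.00005 = 140000.
2^17 = 131072 < 140000 ≤ 2^18 = 262144, so n = 18.

18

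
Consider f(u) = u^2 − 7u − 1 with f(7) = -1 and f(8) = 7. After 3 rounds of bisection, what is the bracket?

u = 7.5 gives f = 2.75, positive; keep [7, 7.5]
u = 7.25 gives f = 0.8125, positive; keep [7, 7.25]
u = 7.125 gives f = -0.109375, negative; keep [7.125, 7.25]

[7.125, 7.25]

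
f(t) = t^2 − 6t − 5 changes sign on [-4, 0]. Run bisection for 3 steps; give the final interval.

f(-2) = 11 > 0, so the root lies in [-2, 0]
f(-1) = 2 > 0, so the root lies in [-1, 0]
f(-0.5) = -1.75 < 0, so the root lies in [-1, -0.5]

[-1, -0.5]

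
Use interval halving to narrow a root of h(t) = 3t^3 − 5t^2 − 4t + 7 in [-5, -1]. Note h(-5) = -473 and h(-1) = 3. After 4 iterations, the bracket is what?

m = -3, h(m) = -107 (−); new bracket [-3, -1]
m = -2, h(m) = -29 (−); new bracket [-2, -1]
m = -1.5, h(m) = -8.375 (−); new bracket [-1.5, -1]
m = -1.25, h(m) = -1.6719 (−); new bracket [-1.25, -1]

[-1.25, -1]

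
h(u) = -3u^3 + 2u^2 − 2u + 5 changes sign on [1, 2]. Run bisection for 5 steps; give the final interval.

[1.21875, 1.25]

h(1.5) = -3.625 < 0, so the root lies in [1, 1.5]
h(1.25) = -0.234375 < 0, so the root lies in [1, 1.25]
h(1.125) = 1.009766 > 0, so the root lies in [1.125, 1.25]
h(1.1875) = 0.4216 > 0, so the root lies in [1.1875, 1.25]
h(1.21875) = 0.1024 > 0, so the root lies in [1.21875, 1.25]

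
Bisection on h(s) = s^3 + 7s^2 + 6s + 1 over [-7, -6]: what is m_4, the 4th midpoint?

-6.0625

h(-6.5) = -16.875 < 0, so the root lies in [-6.5, -6]
h(-6.25) = -7.203125 < 0, so the root lies in [-6.25, -6]
h(-6.125) = -2.923828 < 0, so the root lies in [-6.125, -6]
h(-6.0625) = -0.9182 < 0, so the root lies in [-6.0625, -6]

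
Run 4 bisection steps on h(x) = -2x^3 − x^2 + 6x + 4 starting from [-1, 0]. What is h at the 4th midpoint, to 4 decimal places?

m = -0.5, h(m) = 1 (+); new bracket [-1, -0.5]
m = -0.75, h(m) = -0.21875 (−); new bracket [-0.75, -0.5]
m = -0.625, h(m) = 0.347656 (+); new bracket [-0.75, -0.625]
m = -0.6875, h(m) = 0.0522 (+); new bracket [-0.75, -0.6875]

0.0522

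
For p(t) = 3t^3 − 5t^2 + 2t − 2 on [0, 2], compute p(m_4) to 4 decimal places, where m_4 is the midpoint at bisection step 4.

m = 1, p(m) = -2 (−); new bracket [1, 2]
m = 1.5, p(m) = -0.125 (−); new bracket [1.5, 2]
m = 1.75, p(m) = 2.265625 (+); new bracket [1.5, 1.75]
m = 1.625, p(m) = 0.9199 (+); new bracket [1.5, 1.625]

0.9199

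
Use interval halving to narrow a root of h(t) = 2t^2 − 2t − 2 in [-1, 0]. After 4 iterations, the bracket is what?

[-0.625, -0.5625]

midpoint -0.5: h = -0.5 < 0 → [-1, -0.5]
midpoint -0.75: h = 0.625 > 0 → [-0.75, -0.5]
midpoint -0.625: h = 0.03125 > 0 → [-0.625, -0.5]
midpoint -0.5625: h = -0.2422 < 0 → [-0.625, -0.5625]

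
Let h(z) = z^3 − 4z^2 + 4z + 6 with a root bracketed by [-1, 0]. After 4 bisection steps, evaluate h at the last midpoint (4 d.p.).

z = -0.5 gives h = 2.875, positive; keep [-1, -0.5]
z = -0.75 gives h = 0.328125, positive; keep [-1, -0.75]
z = -0.875 gives h = -1.232422, negative; keep [-0.875, -0.75]
z = -0.8125 gives h = -0.427, negative; keep [-0.8125, -0.75]

-0.4270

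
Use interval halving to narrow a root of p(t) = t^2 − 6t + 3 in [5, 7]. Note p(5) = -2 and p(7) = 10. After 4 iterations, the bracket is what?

[5.375, 5.5]

t = 6 gives p = 3, positive; keep [5, 6]
t = 5.5 gives p = 0.25, positive; keep [5, 5.5]
t = 5.25 gives p = -0.9375, negative; keep [5.25, 5.5]
t = 5.375 gives p = -0.3594, negative; keep [5.375, 5.5]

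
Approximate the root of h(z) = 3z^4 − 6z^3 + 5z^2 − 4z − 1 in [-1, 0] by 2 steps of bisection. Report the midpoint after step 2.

h(-0.5) = 3.1875 > 0, so the root lies in [-0.5, 0]
h(-0.25) = 0.417969 > 0, so the root lies in [-0.25, 0]

-0.25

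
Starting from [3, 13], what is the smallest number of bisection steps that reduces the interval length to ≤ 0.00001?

Width after n steps is 10/2^n. Need 2^n ≥ 10/0.00001 = 1000000.
2^19 = 524288 < 1000000 ≤ 2^20 = 1048576, so n = 20.

20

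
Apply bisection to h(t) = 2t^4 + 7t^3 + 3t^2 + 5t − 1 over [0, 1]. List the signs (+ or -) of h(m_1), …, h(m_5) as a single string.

t = 0.5 gives h = 3.25, positive; keep [0, 0.5]
t = 0.25 gives h = 0.554688, positive; keep [0, 0.25]
t = 0.125 gives h = -0.313965, negative; keep [0.125, 0.25]
t = 0.1875 gives h = 0.0916, positive; keep [0.125, 0.1875]
t = 0.15625 gives h = -0.1176, negative; keep [0.15625, 0.1875]

++-+-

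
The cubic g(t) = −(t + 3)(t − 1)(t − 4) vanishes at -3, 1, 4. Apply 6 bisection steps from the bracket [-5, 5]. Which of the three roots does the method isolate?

-3

t = 0 gives g = -12, negative; keep [-5, 0]
t = -2.5 gives g = -11.375, negative; keep [-5, -2.5]
t = -3.75 gives g = 27.609375, positive; keep [-3.75, -2.5]
t = -3.125 gives g = 3.6738, positive; keep [-3.125, -2.5]
t = -2.8125 gives g = -4.8699, negative; keep [-3.125, -2.8125]
t = -2.96875 gives g = -0.8643, negative; keep [-3.125, -2.96875]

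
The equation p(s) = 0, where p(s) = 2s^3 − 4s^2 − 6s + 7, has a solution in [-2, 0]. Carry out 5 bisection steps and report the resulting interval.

midpoint -1: p = 7 > 0 → [-2, -1]
midpoint -1.5: p = 0.25 > 0 → [-2, -1.5]
midpoint -1.75: p = -5.46875 < 0 → [-1.75, -1.5]
midpoint -1.625: p = -2.3945 < 0 → [-1.625, -1.5]
midpoint -1.5625: p = -1.02 < 0 → [-1.5625, -1.5]

[-1.5625, -1.5]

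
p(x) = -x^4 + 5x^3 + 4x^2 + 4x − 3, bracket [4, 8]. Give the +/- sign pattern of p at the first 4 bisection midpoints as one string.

-+++

m = 6, p(m) = -51 (−); new bracket [4, 6]
m = 5, p(m) = 117 (+); new bracket [5, 6]
m = 5.5, p(m) = 56.8125 (+); new bracket [5.5, 6]
m = 5.75, p(m) = 9.668 (+); new bracket [5.75, 6]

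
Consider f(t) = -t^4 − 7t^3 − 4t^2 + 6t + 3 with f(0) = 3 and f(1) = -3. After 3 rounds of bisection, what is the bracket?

f(0.5) = 4.0625 > 0, so the root lies in [0.5, 1]
f(0.75) = 1.980469 > 0, so the root lies in [0.75, 1]
f(0.875) = -0.088135 < 0, so the root lies in [0.75, 0.875]

[0.75, 0.875]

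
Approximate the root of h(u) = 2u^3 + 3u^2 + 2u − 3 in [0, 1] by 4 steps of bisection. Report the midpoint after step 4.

0.6875

m = 0.5, h(m) = -1 (−); new bracket [0.5, 1]
m = 0.75, h(m) = 1.03125 (+); new bracket [0.5, 0.75]
m = 0.625, h(m) = -0.089844 (−); new bracket [0.625, 0.75]
m = 0.6875, h(m) = 0.4429 (+); new bracket [0.625, 0.6875]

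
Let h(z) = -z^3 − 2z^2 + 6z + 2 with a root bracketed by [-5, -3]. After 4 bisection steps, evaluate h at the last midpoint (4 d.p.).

z = -4 gives h = 10, positive; keep [-4, -3]
z = -3.5 gives h = -0.625, negative; keep [-4, -3.5]
z = -3.75 gives h = 4.109375, positive; keep [-3.75, -3.5]
z = -3.625 gives h = 1.6035, positive; keep [-3.625, -3.5]

1.6035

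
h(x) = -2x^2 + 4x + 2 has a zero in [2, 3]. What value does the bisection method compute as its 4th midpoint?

2.4375

h(2.5) = -0.5 < 0, so the root lies in [2, 2.5]
h(2.25) = 0.875 > 0, so the root lies in [2.25, 2.5]
h(2.375) = 0.21875 > 0, so the root lies in [2.375, 2.5]
h(2.4375) = -0.1328 < 0, so the root lies in [2.375, 2.4375]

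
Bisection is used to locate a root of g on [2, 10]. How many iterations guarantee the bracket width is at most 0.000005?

21

Width after n steps is 8/2^n. Need 2^n ≥ 8/0.000005 = 1600000.
2^20 = 1048576 < 1600000 ≤ 2^21 = 2097152, so n = 21.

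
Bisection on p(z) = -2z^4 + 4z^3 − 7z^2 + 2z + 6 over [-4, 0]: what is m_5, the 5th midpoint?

-0.625

p(-2) = -90 < 0, so the root lies in [-2, 0]
p(-1) = -9 < 0, so the root lies in [-1, 0]
p(-0.5) = 2.625 > 0, so the root lies in [-1, -0.5]
p(-0.75) = -1.7578 < 0, so the root lies in [-0.75, -0.5]
p(-0.625) = 0.7339 > 0, so the root lies in [-0.75, -0.625]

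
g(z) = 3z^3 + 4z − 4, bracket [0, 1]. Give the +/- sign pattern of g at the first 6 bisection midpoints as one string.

-+---+

m = 0.5, g(m) = -1.625 (−); new bracket [0.5, 1]
m = 0.75, g(m) = 0.265625 (+); new bracket [0.5, 0.75]
m = 0.625, g(m) = -0.767578 (−); new bracket [0.625, 0.75]
m = 0.6875, g(m) = -0.2751 (−); new bracket [0.6875, 0.75]
m = 0.71875, g(m) = -0.0111 (−); new bracket [0.71875, 0.75]
m = 0.734375, g(m) = 0.1257 (+); new bracket [0.71875, 0.734375]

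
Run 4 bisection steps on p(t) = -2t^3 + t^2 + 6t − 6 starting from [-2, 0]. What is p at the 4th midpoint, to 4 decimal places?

-0.5508

t = -1 gives p = -9, negative; keep [-2, -1]
t = -1.5 gives p = -6, negative; keep [-2, -1.5]
t = -1.75 gives p = -2.71875, negative; keep [-2, -1.75]
t = -1.875 gives p = -0.5508, negative; keep [-2, -1.875]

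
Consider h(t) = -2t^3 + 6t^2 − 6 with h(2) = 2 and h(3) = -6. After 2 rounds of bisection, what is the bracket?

[2.5, 2.75]

midpoint 2.5: h = 0.25 > 0 → [2.5, 3]
midpoint 2.75: h = -2.21875 < 0 → [2.5, 2.75]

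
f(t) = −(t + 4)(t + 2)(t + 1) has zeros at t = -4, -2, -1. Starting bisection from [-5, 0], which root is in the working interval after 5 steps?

-4

f(-2.5) = -1.125 < 0, so the root lies in [-5, -2.5]
f(-3.75) = -1.203125 < 0, so the root lies in [-5, -3.75]
f(-4.375) = 3.005859 > 0, so the root lies in [-4.375, -3.75]
f(-4.0625) = 0.3948 > 0, so the root lies in [-4.0625, -3.75]
f(-3.90625) = -0.5194 < 0, so the root lies in [-4.0625, -3.90625]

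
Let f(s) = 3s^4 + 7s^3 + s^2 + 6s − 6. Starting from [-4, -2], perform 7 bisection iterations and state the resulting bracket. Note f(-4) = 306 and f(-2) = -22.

f(-3) = 39 > 0, so the root lies in [-3, -2]
f(-2.5) = -6.9375 < 0, so the root lies in [-3, -2.5]
f(-2.75) = 11.058594 > 0, so the root lies in [-2.75, -2.5]
f(-2.625) = 0.9675 > 0, so the root lies in [-2.625, -2.5]
f(-2.5625) = -3.2404 < 0, so the root lies in [-2.625, -2.5625]
f(-2.59375) = -1.2025 < 0, so the root lies in [-2.625, -2.59375]
f(-2.609375) = -0.1343 < 0, so the root lies in [-2.625, -2.609375]

[-2.625, -2.609375]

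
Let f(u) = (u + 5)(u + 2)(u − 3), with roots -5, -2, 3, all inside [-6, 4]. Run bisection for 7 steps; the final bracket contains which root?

u = -1 gives f = -16, negative; keep [-1, 4]
u = 1.5 gives f = -34.125, negative; keep [1.5, 4]
u = 2.75 gives f = -9.203125, negative; keep [2.75, 4]
u = 3.375 gives f = 16.8809, positive; keep [2.75, 3.375]
u = 3.0625 gives f = 2.551, positive; keep [2.75, 3.0625]
u = 2.90625 gives f = -3.6366, negative; keep [2.90625, 3.0625]
u = 2.984375 gives f = -0.6218, negative; keep [2.984375, 3.0625]

3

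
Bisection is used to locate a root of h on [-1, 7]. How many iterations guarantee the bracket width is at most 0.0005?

Width after n steps is 8/2^n. Need 2^n ≥ 8/0.0005 = 16000.
2^13 = 8192 < 16000 ≤ 2^14 = 16384, so n = 14.

14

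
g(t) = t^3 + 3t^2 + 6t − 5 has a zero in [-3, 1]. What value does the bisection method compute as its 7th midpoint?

t = -1 gives g = -9, negative; keep [-1, 1]
t = 0 gives g = -5, negative; keep [0, 1]
t = 0.5 gives g = -1.125, negative; keep [0.5, 1]
t = 0.75 gives g = 1.6094, positive; keep [0.5, 0.75]
t = 0.625 gives g = 0.166, positive; keep [0.5, 0.625]
t = 0.5625 gives g = -0.4978, negative; keep [0.5625, 0.625]
t = 0.59375 gives g = -0.1706, negative; keep [0.59375, 0.625]

0.59375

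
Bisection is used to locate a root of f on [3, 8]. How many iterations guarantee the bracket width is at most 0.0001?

Width after n steps is 5/2^n. Need 2^n ≥ 5/0.0001 = 50000.
2^15 = 32768 < 50000 ≤ 2^16 = 65536, so n = 16.

16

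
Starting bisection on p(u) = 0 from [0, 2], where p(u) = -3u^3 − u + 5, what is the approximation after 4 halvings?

midpoint 1: p = 1 > 0 → [1, 2]
midpoint 1.5: p = -6.625 < 0 → [1, 1.5]
midpoint 1.25: p = -2.109375 < 0 → [1, 1.25]
midpoint 1.125: p = -0.3965 < 0 → [1, 1.125]

1.125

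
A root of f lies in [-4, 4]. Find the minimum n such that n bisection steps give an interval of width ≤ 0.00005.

Width after n steps is 8/2^n. Need 2^n ≥ 8/0.00005 = 160000.
2^17 = 131072 < 160000 ≤ 2^18 = 262144, so n = 18.

18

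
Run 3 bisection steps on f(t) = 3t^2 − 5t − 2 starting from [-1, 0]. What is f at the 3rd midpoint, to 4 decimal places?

m = -0.5, f(m) = 1.25 (+); new bracket [-0.5, 0]
m = -0.25, f(m) = -0.5625 (−); new bracket [-0.5, -0.25]
m = -0.375, f(m) = 0.296875 (+); new bracket [-0.375, -0.25]

0.2969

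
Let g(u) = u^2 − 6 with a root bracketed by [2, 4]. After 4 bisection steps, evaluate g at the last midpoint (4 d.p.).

-0.3594

g(3) = 3 > 0, so the root lies in [2, 3]
g(2.5) = 0.25 > 0, so the root lies in [2, 2.5]
g(2.25) = -0.9375 < 0, so the root lies in [2.25, 2.5]
g(2.375) = -0.3594 < 0, so the root lies in [2.375, 2.5]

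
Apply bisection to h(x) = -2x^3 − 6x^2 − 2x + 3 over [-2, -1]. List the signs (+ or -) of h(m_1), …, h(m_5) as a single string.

-+---

x = -1.5 gives h = -0.75, negative; keep [-1.5, -1]
x = -1.25 gives h = 0.03125, positive; keep [-1.5, -1.25]
x = -1.375 gives h = -0.394531, negative; keep [-1.375, -1.25]
x = -1.3125 gives h = -0.189, negative; keep [-1.3125, -1.25]
x = -1.28125 gives h = -0.0805, negative; keep [-1.28125, -1.25]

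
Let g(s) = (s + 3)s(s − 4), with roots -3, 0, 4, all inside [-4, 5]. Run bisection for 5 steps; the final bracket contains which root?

4

s = 0.5 gives g = -6.125, negative; keep [0.5, 5]
s = 2.75 gives g = -19.765625, negative; keep [2.75, 5]
s = 3.875 gives g = -3.330078, negative; keep [3.875, 5]
s = 4.4375 gives g = 14.4392, positive; keep [3.875, 4.4375]
s = 4.15625 gives g = 4.6474, positive; keep [3.875, 4.15625]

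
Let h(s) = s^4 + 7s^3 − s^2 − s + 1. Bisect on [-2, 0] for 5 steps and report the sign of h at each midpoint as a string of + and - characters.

-+--+

h(-1) = -5 < 0, so the root lies in [-1, 0]
h(-0.5) = 0.4375 > 0, so the root lies in [-1, -0.5]
h(-0.75) = -1.449219 < 0, so the root lies in [-0.75, -0.5]
h(-0.625) = -0.322 < 0, so the root lies in [-0.625, -0.5]
h(-0.5625) = 0.1004 > 0, so the root lies in [-0.625, -0.5625]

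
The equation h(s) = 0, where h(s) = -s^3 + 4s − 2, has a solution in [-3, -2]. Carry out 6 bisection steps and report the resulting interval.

[-2.21875, -2.203125]

s = -2.5 gives h = 3.625, positive; keep [-2.5, -2]
s = -2.25 gives h = 0.390625, positive; keep [-2.25, -2]
s = -2.125 gives h = -0.904297, negative; keep [-2.25, -2.125]
s = -2.1875 gives h = -0.2825, negative; keep [-2.25, -2.1875]
s = -2.21875 gives h = 0.0476, positive; keep [-2.21875, -2.1875]
s = -2.203125 gives h = -0.1191, negative; keep [-2.21875, -2.203125]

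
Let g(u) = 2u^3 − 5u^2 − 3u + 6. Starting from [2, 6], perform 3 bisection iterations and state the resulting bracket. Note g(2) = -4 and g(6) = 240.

[2.5, 3]

midpoint 4: g = 42 > 0 → [2, 4]
midpoint 3: g = 6 > 0 → [2, 3]
midpoint 2.5: g = -1.5 < 0 → [2.5, 3]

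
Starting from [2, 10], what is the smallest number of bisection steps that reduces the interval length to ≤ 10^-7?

Width after n steps is 8/2^n. Need 2^n ≥ 8/10^-7 = 80000000.
2^26 = 67108864 < 80000000 ≤ 2^27 = 134217728, so n = 27.

27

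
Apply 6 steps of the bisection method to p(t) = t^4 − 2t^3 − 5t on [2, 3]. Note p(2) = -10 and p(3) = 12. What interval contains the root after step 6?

[2.6875, 2.703125]

m = 2.5, p(m) = -4.6875 (−); new bracket [2.5, 3]
m = 2.75, p(m) = 1.847656 (+); new bracket [2.5, 2.75]
m = 2.625, p(m) = -1.820068 (−); new bracket [2.625, 2.75]
m = 2.6875, p(m) = -0.0925 (−); new bracket [2.6875, 2.75]
m = 2.71875, p(m) = 0.8502 (+); new bracket [2.6875, 2.71875]
m = 2.703125, p(m) = 0.3721 (+); new bracket [2.6875, 2.703125]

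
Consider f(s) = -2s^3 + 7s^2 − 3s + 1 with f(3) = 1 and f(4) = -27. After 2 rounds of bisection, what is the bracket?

f(3.5) = -9.5 < 0, so the root lies in [3, 3.5]
f(3.25) = -3.46875 < 0, so the root lies in [3, 3.25]

[3, 3.25]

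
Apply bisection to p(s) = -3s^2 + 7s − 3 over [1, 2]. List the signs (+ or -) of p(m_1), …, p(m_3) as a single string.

p(1.5) = 0.75 > 0, so the root lies in [1.5, 2]
p(1.75) = 0.0625 > 0, so the root lies in [1.75, 2]
p(1.875) = -0.421875 < 0, so the root lies in [1.75, 1.875]

++-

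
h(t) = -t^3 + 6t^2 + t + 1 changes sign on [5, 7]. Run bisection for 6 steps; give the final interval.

m = 6, h(m) = 7 (+); new bracket [6, 7]
m = 6.5, h(m) = -13.625 (−); new bracket [6, 6.5]
m = 6.25, h(m) = -2.515625 (−); new bracket [6, 6.25]
m = 6.125, h(m) = 2.4355 (+); new bracket [6.125, 6.25]
m = 6.1875, h(m) = 0.009 (+); new bracket [6.1875, 6.25]
m = 6.21875, h(m) = -1.2409 (−); new bracket [6.1875, 6.21875]

[6.1875, 6.21875]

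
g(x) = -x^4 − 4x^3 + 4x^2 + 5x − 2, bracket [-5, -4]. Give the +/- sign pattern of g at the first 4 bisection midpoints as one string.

+--+

x = -4.5 gives g = 10.9375, positive; keep [-5, -4.5]
x = -4.75 gives g = -15.878906, negative; keep [-4.75, -4.5]
x = -4.625 gives g = -1.394775, negative; keep [-4.625, -4.5]
x = -4.5625 gives g = 5.0298, positive; keep [-4.625, -4.5625]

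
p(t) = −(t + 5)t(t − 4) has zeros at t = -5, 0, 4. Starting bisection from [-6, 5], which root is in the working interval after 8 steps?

-5

midpoint -0.5: p = -10.125 < 0 → [-6, -0.5]
midpoint -3.25: p = -41.234375 < 0 → [-6, -3.25]
midpoint -4.625: p = -14.958984 < 0 → [-6, -4.625]
midpoint -5.3125: p = 15.4602 > 0 → [-5.3125, -4.625]
midpoint -4.96875: p = -1.3926 < 0 → [-5.3125, -4.96875]
midpoint -5.140625: p = 6.6078 > 0 → [-5.140625, -4.96875]
midpoint -5.0546875: p = 2.503 > 0 → [-5.0546875, -4.96875]
midpoint -5.01171875: p = 0.5293 > 0 → [-5.01171875, -4.96875]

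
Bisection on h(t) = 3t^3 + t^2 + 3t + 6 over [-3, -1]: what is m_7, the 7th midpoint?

-1.078125

h(-2) = -20 < 0, so the root lies in [-2, -1]
h(-1.5) = -6.375 < 0, so the root lies in [-1.5, -1]
h(-1.25) = -2.046875 < 0, so the root lies in [-1.25, -1]
h(-1.125) = -0.3809 < 0, so the root lies in [-1.125, -1]
h(-1.0625) = 0.343 > 0, so the root lies in [-1.125, -1.0625]
h(-1.09375) = -0.0103 < 0, so the root lies in [-1.09375, -1.0625]
h(-1.078125) = 0.1685 > 0, so the root lies in [-1.09375, -1.078125]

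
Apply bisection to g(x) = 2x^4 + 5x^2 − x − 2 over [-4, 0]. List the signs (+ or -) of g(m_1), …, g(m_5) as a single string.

x = -2 gives g = 52, positive; keep [-2, 0]
x = -1 gives g = 6, positive; keep [-1, 0]
x = -0.5 gives g = -0.125, negative; keep [-1, -0.5]
x = -0.75 gives g = 2.1953, positive; keep [-0.75, -0.5]
x = -0.625 gives g = 0.8833, positive; keep [-0.625, -0.5]

++-++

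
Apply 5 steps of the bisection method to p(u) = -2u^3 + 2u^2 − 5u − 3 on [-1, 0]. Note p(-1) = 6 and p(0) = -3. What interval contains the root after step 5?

[-0.5, -0.46875]

u = -0.5 gives p = 0.25, positive; keep [-0.5, 0]
u = -0.25 gives p = -1.59375, negative; keep [-0.5, -0.25]
u = -0.375 gives p = -0.738281, negative; keep [-0.5, -0.375]
u = -0.4375 gives p = -0.2622, negative; keep [-0.5, -0.4375]
u = -0.46875 gives p = -0.0108, negative; keep [-0.5, -0.46875]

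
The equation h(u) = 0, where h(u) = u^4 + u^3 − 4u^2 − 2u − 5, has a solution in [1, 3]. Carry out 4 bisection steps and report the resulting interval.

[2, 2.125]

u = 2 gives h = -1, negative; keep [2, 3]
u = 2.5 gives h = 19.6875, positive; keep [2, 2.5]
u = 2.25 gives h = 7.269531, positive; keep [2, 2.25]
u = 2.125 gives h = 2.6741, positive; keep [2, 2.125]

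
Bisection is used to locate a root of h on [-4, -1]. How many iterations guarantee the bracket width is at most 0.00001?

Width after n steps is 3/2^n. Need 2^n ≥ 3/0.00001 = 300000.
2^18 = 262144 < 300000 ≤ 2^19 = 524288, so n = 19.

19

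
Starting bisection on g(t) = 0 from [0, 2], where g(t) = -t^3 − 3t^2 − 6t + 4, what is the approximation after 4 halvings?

midpoint 1: g = -6 < 0 → [0, 1]
midpoint 0.5: g = 0.125 > 0 → [0.5, 1]
midpoint 0.75: g = -2.609375 < 0 → [0.5, 0.75]
midpoint 0.625: g = -1.166 < 0 → [0.5, 0.625]

0.625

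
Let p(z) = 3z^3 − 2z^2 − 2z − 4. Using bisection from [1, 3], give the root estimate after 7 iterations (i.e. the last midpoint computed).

m = 2, p(m) = 8 (+); new bracket [1, 2]
m = 1.5, p(m) = -1.375 (−); new bracket [1.5, 2]
m = 1.75, p(m) = 2.453125 (+); new bracket [1.5, 1.75]
m = 1.625, p(m) = 0.3418 (+); new bracket [1.5, 1.625]
m = 1.5625, p(m) = -0.5637 (−); new bracket [1.5625, 1.625]
m = 1.59375, p(m) = -0.123 (−); new bracket [1.59375, 1.625]
m = 1.609375, p(m) = 0.1063 (+); new bracket [1.59375, 1.609375]

1.609375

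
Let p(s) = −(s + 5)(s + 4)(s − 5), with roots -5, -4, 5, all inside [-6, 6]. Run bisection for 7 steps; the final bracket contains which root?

5

p(0) = 100 > 0, so the root lies in [0, 6]
p(3) = 112 > 0, so the root lies in [3, 6]
p(4.5) = 40.375 > 0, so the root lies in [4.5, 6]
p(5.25) = -23.7031 < 0, so the root lies in [4.5, 5.25]
p(4.875) = 10.9551 > 0, so the root lies in [4.875, 5.25]
p(5.0625) = -5.6995 < 0, so the root lies in [4.875, 5.0625]
p(4.96875) = 2.794 > 0, so the root lies in [4.96875, 5.0625]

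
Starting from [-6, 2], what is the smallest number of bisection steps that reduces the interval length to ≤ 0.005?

Width after n steps is 8/2^n. Need 2^n ≥ 8/0.005 = 1600.
2^10 = 1024 < 1600 ≤ 2^11 = 2048, so n = 11.

11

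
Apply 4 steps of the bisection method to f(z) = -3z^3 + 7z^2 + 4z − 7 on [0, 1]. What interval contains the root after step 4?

m = 0.5, f(m) = -3.625 (−); new bracket [0.5, 1]
m = 0.75, f(m) = -1.328125 (−); new bracket [0.75, 1]
m = 0.875, f(m) = -0.150391 (−); new bracket [0.875, 1]
m = 0.9375, f(m) = 0.4304 (+); new bracket [0.875, 0.9375]

[0.875, 0.9375]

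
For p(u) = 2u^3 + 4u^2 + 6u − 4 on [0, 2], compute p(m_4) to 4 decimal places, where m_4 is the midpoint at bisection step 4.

-1.0820

p(1) = 8 > 0, so the root lies in [0, 1]
p(0.5) = 0.25 > 0, so the root lies in [0, 0.5]
p(0.25) = -2.21875 < 0, so the root lies in [0.25, 0.5]
p(0.375) = -1.082 < 0, so the root lies in [0.375, 0.5]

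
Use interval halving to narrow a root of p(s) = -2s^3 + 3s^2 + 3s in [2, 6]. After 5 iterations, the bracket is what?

[2.125, 2.25]

midpoint 4: p = -68 < 0 → [2, 4]
midpoint 3: p = -18 < 0 → [2, 3]
midpoint 2.5: p = -5 < 0 → [2, 2.5]
midpoint 2.25: p = -0.8438 < 0 → [2, 2.25]
midpoint 2.125: p = 0.7305 > 0 → [2.125, 2.25]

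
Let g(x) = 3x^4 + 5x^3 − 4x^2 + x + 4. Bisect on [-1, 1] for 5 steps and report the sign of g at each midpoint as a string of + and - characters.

m = 0, g(m) = 4 (+); new bracket [-1, 0]
m = -0.5, g(m) = 2.0625 (+); new bracket [-1, -0.5]
m = -0.75, g(m) = -0.160156 (−); new bracket [-0.75, -0.5]
m = -0.625, g(m) = 1.0496 (+); new bracket [-0.75, -0.625]
m = -0.6875, g(m) = 0.4673 (+); new bracket [-0.75, -0.6875]

++-++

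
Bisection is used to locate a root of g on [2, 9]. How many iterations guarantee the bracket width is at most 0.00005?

Width after n steps is 7/2^n. Need 2^n ≥ 7/0.00005 = 140000.
2^17 = 131072 < 140000 ≤ 2^18 = 262144, so n = 18.

18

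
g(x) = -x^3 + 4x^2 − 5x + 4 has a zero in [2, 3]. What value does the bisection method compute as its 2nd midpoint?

2.75

m = 2.5, g(m) = 0.875 (+); new bracket [2.5, 3]
m = 2.75, g(m) = -0.296875 (−); new bracket [2.5, 2.75]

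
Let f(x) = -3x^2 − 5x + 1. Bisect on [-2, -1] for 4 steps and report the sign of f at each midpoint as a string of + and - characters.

++-+

x = -1.5 gives f = 1.75, positive; keep [-2, -1.5]
x = -1.75 gives f = 0.5625, positive; keep [-2, -1.75]
x = -1.875 gives f = -0.171875, negative; keep [-1.875, -1.75]
x = -1.8125 gives f = 0.207, positive; keep [-1.875, -1.8125]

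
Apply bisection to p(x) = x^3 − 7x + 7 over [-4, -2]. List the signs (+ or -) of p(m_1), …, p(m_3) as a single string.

+--

x = -3 gives p = 1, positive; keep [-4, -3]
x = -3.5 gives p = -11.375, negative; keep [-3.5, -3]
x = -3.25 gives p = -4.578125, negative; keep [-3.25, -3]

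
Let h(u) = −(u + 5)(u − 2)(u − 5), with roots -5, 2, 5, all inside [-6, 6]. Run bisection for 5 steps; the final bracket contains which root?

m = 0, h(m) = -50 (−); new bracket [-6, 0]
m = -3, h(m) = -80 (−); new bracket [-6, -3]
m = -4.5, h(m) = -30.875 (−); new bracket [-6, -4.5]
m = -5.25, h(m) = 18.5781 (+); new bracket [-5.25, -4.5]
m = -4.875, h(m) = -8.4863 (−); new bracket [-5.25, -4.875]

-5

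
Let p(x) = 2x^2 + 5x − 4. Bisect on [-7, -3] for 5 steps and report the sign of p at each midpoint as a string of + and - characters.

++++-

midpoint -5: p = 21 > 0 → [-5, -3]
midpoint -4: p = 8 > 0 → [-4, -3]
midpoint -3.5: p = 3 > 0 → [-3.5, -3]
midpoint -3.25: p = 0.875 > 0 → [-3.25, -3]
midpoint -3.125: p = -0.0938 < 0 → [-3.25, -3.125]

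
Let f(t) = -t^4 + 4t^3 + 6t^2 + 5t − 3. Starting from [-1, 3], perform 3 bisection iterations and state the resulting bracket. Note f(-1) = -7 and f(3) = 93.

f(1) = 11 > 0, so the root lies in [-1, 1]
f(0) = -3 < 0, so the root lies in [0, 1]
f(0.5) = 1.4375 > 0, so the root lies in [0, 0.5]

[0, 0.5]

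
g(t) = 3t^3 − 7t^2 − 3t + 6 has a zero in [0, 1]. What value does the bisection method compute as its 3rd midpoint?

0.875

midpoint 0.5: g = 3.125 > 0 → [0.5, 1]
midpoint 0.75: g = 1.078125 > 0 → [0.75, 1]
midpoint 0.875: g = 0.025391 > 0 → [0.875, 1]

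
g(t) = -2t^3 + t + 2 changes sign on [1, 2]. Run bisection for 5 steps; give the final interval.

midpoint 1.5: g = -3.25 < 0 → [1, 1.5]
midpoint 1.25: g = -0.65625 < 0 → [1, 1.25]
midpoint 1.125: g = 0.277344 > 0 → [1.125, 1.25]
midpoint 1.1875: g = -0.1616 < 0 → [1.125, 1.1875]
midpoint 1.15625: g = 0.0646 > 0 → [1.15625, 1.1875]

[1.15625, 1.1875]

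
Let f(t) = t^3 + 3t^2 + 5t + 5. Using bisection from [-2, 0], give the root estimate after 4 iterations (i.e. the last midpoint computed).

midpoint -1: f = 2 > 0 → [-2, -1]
midpoint -1.5: f = 0.875 > 0 → [-2, -1.5]
midpoint -1.75: f = 0.078125 > 0 → [-2, -1.75]
midpoint -1.875: f = -0.4199 < 0 → [-1.875, -1.75]

-1.875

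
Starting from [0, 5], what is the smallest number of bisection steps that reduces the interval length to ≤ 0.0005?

Width after n steps is 5/2^n. Need 2^n ≥ 5/0.0005 = 10000.
2^13 = 8192 < 10000 ≤ 2^14 = 16384, so n = 14.

14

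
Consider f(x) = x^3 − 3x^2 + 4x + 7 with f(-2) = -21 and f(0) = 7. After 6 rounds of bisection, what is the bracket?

f(-1) = -1 < 0, so the root lies in [-1, 0]
f(-0.5) = 4.125 > 0, so the root lies in [-1, -0.5]
f(-0.75) = 1.890625 > 0, so the root lies in [-1, -0.75]
f(-0.875) = 0.5332 > 0, so the root lies in [-1, -0.875]
f(-0.9375) = -0.2107 < 0, so the root lies in [-0.9375, -0.875]
f(-0.90625) = 0.1668 > 0, so the root lies in [-0.9375, -0.90625]

[-0.9375, -0.90625]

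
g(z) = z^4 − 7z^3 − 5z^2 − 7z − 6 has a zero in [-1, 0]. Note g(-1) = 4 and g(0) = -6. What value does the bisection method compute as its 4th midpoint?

m = -0.5, g(m) = -2.8125 (−); new bracket [-1, -0.5]
m = -0.75, g(m) = -0.292969 (−); new bracket [-1, -0.75]
m = -0.875, g(m) = 1.57251 (+); new bracket [-0.875, -0.75]
m = -0.8125, g(m) = 0.5772 (+); new bracket [-0.8125, -0.75]

-0.8125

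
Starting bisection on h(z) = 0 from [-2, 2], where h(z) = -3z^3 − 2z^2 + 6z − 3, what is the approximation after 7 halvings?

midpoint 0: h = -3 < 0 → [-2, 0]
midpoint -1: h = -8 < 0 → [-2, -1]
midpoint -1.5: h = -6.375 < 0 → [-2, -1.5]
midpoint -1.75: h = -3.5469 < 0 → [-2, -1.75]
midpoint -1.875: h = -1.5059 < 0 → [-2, -1.875]
midpoint -1.9375: h = -0.3132 < 0 → [-2, -1.9375]
midpoint -1.96875: h = 0.328 > 0 → [-1.96875, -1.9375]

-1.96875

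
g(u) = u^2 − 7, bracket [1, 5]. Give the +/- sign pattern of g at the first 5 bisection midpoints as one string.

midpoint 3: g = 2 > 0 → [1, 3]
midpoint 2: g = -3 < 0 → [2, 3]
midpoint 2.5: g = -0.75 < 0 → [2.5, 3]
midpoint 2.75: g = 0.5625 > 0 → [2.5, 2.75]
midpoint 2.625: g = -0.1094 < 0 → [2.625, 2.75]

+--+-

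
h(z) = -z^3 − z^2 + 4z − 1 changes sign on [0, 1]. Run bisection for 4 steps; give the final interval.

[0.25, 0.3125]

m = 0.5, h(m) = 0.625 (+); new bracket [0, 0.5]
m = 0.25, h(m) = -0.078125 (−); new bracket [0.25, 0.5]
m = 0.375, h(m) = 0.306641 (+); new bracket [0.25, 0.375]
m = 0.3125, h(m) = 0.1218 (+); new bracket [0.25, 0.3125]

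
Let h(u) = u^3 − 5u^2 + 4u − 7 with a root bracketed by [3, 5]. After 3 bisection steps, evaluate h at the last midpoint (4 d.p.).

h(4) = -7 < 0, so the root lies in [4, 5]
h(4.5) = 0.875 > 0, so the root lies in [4, 4.5]
h(4.25) = -3.546875 < 0, so the root lies in [4.25, 4.5]

-3.5469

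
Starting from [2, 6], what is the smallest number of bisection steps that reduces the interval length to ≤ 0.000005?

Width after n steps is 4/2^n. Need 2^n ≥ 4/0.000005 = 800000.
2^19 = 524288 < 800000 ≤ 2^20 = 1048576, so n = 20.

20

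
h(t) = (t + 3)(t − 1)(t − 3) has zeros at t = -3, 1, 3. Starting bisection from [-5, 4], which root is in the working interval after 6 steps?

h(-0.5) = 13.125 > 0, so the root lies in [-5, -0.5]
h(-2.75) = 5.390625 > 0, so the root lies in [-5, -2.75]
h(-3.875) = -29.326172 < 0, so the root lies in [-3.875, -2.75]
h(-3.3125) = -8.5071 < 0, so the root lies in [-3.3125, -2.75]
h(-3.03125) = -0.7598 < 0, so the root lies in [-3.03125, -2.75]
h(-2.890625) = 2.5067 > 0, so the root lies in [-3.03125, -2.890625]

-3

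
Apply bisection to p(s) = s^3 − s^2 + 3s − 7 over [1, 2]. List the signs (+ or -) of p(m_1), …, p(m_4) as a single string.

-+-+

p(1.5) = -1.375 < 0, so the root lies in [1.5, 2]
p(1.75) = 0.546875 > 0, so the root lies in [1.5, 1.75]
p(1.625) = -0.474609 < 0, so the root lies in [1.625, 1.75]
p(1.6875) = 0.0203 > 0, so the root lies in [1.625, 1.6875]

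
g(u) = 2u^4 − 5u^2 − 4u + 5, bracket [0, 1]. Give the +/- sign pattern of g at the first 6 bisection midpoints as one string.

+-+++-

midpoint 0.5: g = 1.875 > 0 → [0.5, 1]
midpoint 0.75: g = -0.179688 < 0 → [0.5, 0.75]
midpoint 0.625: g = 0.852051 > 0 → [0.625, 0.75]
midpoint 0.6875: g = 0.3335 > 0 → [0.6875, 0.75]
midpoint 0.71875: g = 0.0757 > 0 → [0.71875, 0.75]
midpoint 0.734375: g = -0.0523 < 0 → [0.71875, 0.734375]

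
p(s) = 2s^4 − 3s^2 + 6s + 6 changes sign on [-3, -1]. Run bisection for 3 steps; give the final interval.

[-1.5, -1.25]

midpoint -2: p = 14 > 0 → [-2, -1]
midpoint -1.5: p = 0.375 > 0 → [-1.5, -1]
midpoint -1.25: p = -1.304688 < 0 → [-1.5, -1.25]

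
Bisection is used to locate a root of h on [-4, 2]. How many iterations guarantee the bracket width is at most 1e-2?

10

Width after n steps is 6/2^n. Need 2^n ≥ 6/1e-2 = 600.
2^9 = 512 < 600 ≤ 2^10 = 1024, so n = 10.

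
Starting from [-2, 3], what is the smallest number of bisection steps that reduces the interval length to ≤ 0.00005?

Width after n steps is 5/2^n. Need 2^n ≥ 5/0.00005 = 100000.
2^16 = 65536 < 100000 ≤ 2^17 = 131072, so n = 17.

17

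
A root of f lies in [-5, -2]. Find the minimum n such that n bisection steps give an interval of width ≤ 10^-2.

Width after n steps is 3/2^n. Need 2^n ≥ 3/10^-2 = 300.
2^8 = 256 < 300 ≤ 2^9 = 512, so n = 9.

9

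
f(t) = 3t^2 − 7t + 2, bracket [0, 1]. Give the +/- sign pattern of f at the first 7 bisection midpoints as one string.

t = 0.5 gives f = -0.75, negative; keep [0, 0.5]
t = 0.25 gives f = 0.4375, positive; keep [0.25, 0.5]
t = 0.375 gives f = -0.203125, negative; keep [0.25, 0.375]
t = 0.3125 gives f = 0.1055, positive; keep [0.3125, 0.375]
t = 0.34375 gives f = -0.0518, negative; keep [0.3125, 0.34375]
t = 0.328125 gives f = 0.0261, positive; keep [0.328125, 0.34375]
t = 0.3359375 gives f = -0.013, negative; keep [0.328125, 0.3359375]

-+-+-+-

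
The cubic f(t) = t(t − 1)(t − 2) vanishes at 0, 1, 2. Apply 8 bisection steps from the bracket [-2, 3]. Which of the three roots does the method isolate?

0

m = 0.5, f(m) = 0.375 (+); new bracket [-2, 0.5]
m = -0.75, f(m) = -3.609375 (−); new bracket [-0.75, 0.5]
m = -0.125, f(m) = -0.298828 (−); new bracket [-0.125, 0.5]
m = 0.1875, f(m) = 0.2761 (+); new bracket [-0.125, 0.1875]
m = 0.03125, f(m) = 0.0596 (+); new bracket [-0.125, 0.03125]
m = -0.046875, f(m) = -0.1004 (−); new bracket [-0.046875, 0.03125]
m = -0.0078125, f(m) = -0.0158 (−); new bracket [-0.0078125, 0.03125]
m = 0.01171875, f(m) = 0.023 (+); new bracket [-0.0078125, 0.01171875]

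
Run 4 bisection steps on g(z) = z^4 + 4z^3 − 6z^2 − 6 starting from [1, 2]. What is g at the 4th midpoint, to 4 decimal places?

0.5708

z = 1.5 gives g = -0.9375, negative; keep [1.5, 2]
z = 1.75 gives g = 6.441406, positive; keep [1.5, 1.75]
z = 1.625 gives g = 2.293213, positive; keep [1.5, 1.625]
z = 1.5625 gives g = 0.5708, positive; keep [1.5, 1.5625]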